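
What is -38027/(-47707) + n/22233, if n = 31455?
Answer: 71093272/32141507 ≈ 2.2119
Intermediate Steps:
-38027/(-47707) + n/22233 = -38027/(-47707) + 31455/22233 = -38027*(-1/47707) + 31455*(1/22233) = 3457/4337 + 10485/7411 = 71093272/32141507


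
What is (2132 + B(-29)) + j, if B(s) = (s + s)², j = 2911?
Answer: 8407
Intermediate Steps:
B(s) = 4*s² (B(s) = (2*s)² = 4*s²)
(2132 + B(-29)) + j = (2132 + 4*(-29)²) + 2911 = (2132 + 4*841) + 2911 = (2132 + 3364) + 2911 = 5496 + 2911 = 8407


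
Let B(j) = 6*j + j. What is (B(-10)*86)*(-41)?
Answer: 246820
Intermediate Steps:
B(j) = 7*j
(B(-10)*86)*(-41) = ((7*(-10))*86)*(-41) = -70*86*(-41) = -6020*(-41) = 246820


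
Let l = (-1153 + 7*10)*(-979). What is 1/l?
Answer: 1/1060257 ≈ 9.4317e-7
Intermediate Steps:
l = 1060257 (l = (-1153 + 70)*(-979) = -1083*(-979) = 1060257)
1/l = 1/1060257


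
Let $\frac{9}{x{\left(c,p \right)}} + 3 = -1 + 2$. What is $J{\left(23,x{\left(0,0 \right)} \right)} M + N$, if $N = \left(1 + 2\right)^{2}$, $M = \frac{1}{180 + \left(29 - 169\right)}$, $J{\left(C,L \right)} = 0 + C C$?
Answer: $\frac{889}{40} \approx 22.225$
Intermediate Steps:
$x{\left(c,p \right)} = - \frac{9}{2}$ ($x{\left(c,p \right)} = \frac{9}{-3 + \left(-1 + 2\right)} = \frac{9}{-3 + 1} = \frac{9}{-2} = 9 \left(- \frac{1}{2}\right) = - \frac{9}{2}$)
$J{\left(C,L \right)} = C^{2}$ ($J{\left(C,L \right)} = 0 + C^{2} = C^{2}$)
$M = \frac{1}{40}$ ($M = \frac{1}{180 + \left(29 - 169\right)} = \frac{1}{180 - 140} = \frac{1}{40} \approx 0.025$)
$N = 9$ ($N = 3^{2} = 9$)
$J{\left(23,x{\left(0,0 \right)} \right)} M + N = 23^{2} \cdot \frac{1}{40} + 9 = 529 \cdot \frac{1}{40} + 9 = \frac{529}{40} + 9 = \frac{889}{40}$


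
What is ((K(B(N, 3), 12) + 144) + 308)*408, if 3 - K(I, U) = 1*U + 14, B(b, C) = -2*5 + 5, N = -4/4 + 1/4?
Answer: 175032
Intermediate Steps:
N = -¾ (N = -4*¼ + 1*(¼) = -1 + ¼ = -¾ ≈ -0.75000)
B(b, C) = -5 (B(b, C) = -10 + 5 = -5)
K(I, U) = -11 - U (K(I, U) = 3 - (1*U + 14) = 3 - (U + 14) = 3 - (14 + U) = 3 + (-14 - U) = -11 - U)
((K(B(N, 3), 12) + 144) + 308)*408 = (((-11 - 1*12) + 144) + 308)*408 = (((-11 - 12) + 144) + 308)*408 = ((-23 + 144) + 308)*408 = (121 + 308)*408 = 429*408 = 175032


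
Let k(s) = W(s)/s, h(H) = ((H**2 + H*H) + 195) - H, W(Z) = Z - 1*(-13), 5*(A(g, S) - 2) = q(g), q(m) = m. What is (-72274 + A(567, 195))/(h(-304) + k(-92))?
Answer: -33192956/85252655 ≈ -0.38935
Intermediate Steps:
A(g, S) = 2 + g/5
W(Z) = 13 + Z (W(Z) = Z + 13 = 13 + Z)
h(H) = 195 - H + 2*H**2 (h(H) = ((H**2 + H**2) + 195) - H = (2*H**2 + 195) - H = (195 + 2*H**2) - H = 195 - H + 2*H**2)
k(s) = (13 + s)/s
(-72274 + A(567, 195))/(h(-304) + k(-92)) = (-72274 + (2 + (1/5)*567))/((195 - 1*(-304) + 2*(-304)**2) + (13 - 92)/(-92)) = (-72274 + (2 + 567/5))/((195 + 304 + 2*92416) - 1/92*(-79)) = (-72274 + 577/5)/((195 + 304 + 184832) + 79/92) = -360793/(5*(185331 + 79/92)) = -360793/(5*17050531/92) = -360793/5*92/17050531 = -33192956/85252655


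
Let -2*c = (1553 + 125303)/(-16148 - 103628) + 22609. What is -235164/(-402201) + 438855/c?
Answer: -578417045448244/15126604920699 ≈ -38.238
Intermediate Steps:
c = -338486091/29944 (c = -((1553 + 125303)/(-16148 - 103628) + 22609)/2 = -(126856/(-119776) + 22609)/2 = -(126856*(-1/119776) + 22609)/2 = -(-15857/14972 + 22609)/2 = -1/2*338486091/14972 = -338486091/29944 ≈ -11304.)
-235164/(-402201) + 438855/c = -235164/(-402201) + 438855/(-338486091/29944) = -235164*(-1/402201) + 438855*(-29944/338486091) = 78388/134067 - 4380358040/112828697 = -578417045448244/15126604920699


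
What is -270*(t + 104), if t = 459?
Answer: -152010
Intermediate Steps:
-270*(t + 104) = -270*(459 + 104) = -270*563 = -152010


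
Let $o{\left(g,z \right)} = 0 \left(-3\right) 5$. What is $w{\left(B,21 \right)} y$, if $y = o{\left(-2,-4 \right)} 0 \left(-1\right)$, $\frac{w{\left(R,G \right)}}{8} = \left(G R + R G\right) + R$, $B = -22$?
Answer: $0$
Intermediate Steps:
$o{\left(g,z \right)} = 0$ ($o{\left(g,z \right)} = 0 \cdot 5 = 0$)
$w{\left(R,G \right)} = 8 R + 16 G R$ ($w{\left(R,G \right)} = 8 \left(\left(G R + R G\right) + R\right) = 8 \left(\left(G R + G R\right) + R\right) = 8 \left(2 G R + R\right) = 8 \left(R + 2 G R\right) = 8 R + 16 G R$)
$y = 0$ ($y = 0 \cdot 0 \left(-1\right) = 0 \left(-1\right) = 0$)
$w{\left(B,21 \right)} y = 8 \left(-22\right) \left(1 + 2 \cdot 21\right) 0 = 8 \left(-22\right) \left(1 + 42\right) 0 = 8 \left(-22\right) 43 \cdot 0 = \left(-7568\right) 0 = 0$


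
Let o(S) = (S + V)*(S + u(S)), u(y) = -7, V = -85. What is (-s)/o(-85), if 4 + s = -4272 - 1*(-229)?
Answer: 4047/15640 ≈ 0.25876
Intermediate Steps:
s = -4047 (s = -4 + (-4272 - 1*(-229)) = -4 + (-4272 + 229) = -4 - 4043 = -4047)
o(S) = (-85 + S)*(-7 + S) (o(S) = (S - 85)*(S - 7) = (-85 + S)*(-7 + S))
(-s)/o(-85) = (-1*(-4047))/(595 + (-85)² - 92*(-85)) = 4047/(595 + 7225 + 7820) = 4047/15640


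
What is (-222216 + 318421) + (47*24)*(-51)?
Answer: 38677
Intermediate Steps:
(-222216 + 318421) + (47*24)*(-51) = 96205 + 1128*(-51) = 96205 - 57528 = 38677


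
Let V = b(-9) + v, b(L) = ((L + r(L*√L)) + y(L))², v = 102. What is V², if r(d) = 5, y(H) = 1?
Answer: 12321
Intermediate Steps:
b(L) = (6 + L)² (b(L) = ((L + 5) + 1)² = ((5 + L) + 1)² = (6 + L)²)
V = 111 (V = (6 - 9)² + 102 = (-3)² + 102 = 9 + 102 = 111)
V² = 111² = 12321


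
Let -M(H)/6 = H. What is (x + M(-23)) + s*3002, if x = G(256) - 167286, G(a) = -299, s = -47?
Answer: -308541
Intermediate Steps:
M(H) = -6*H
x = -167585 (x = -299 - 167286 = -167585)
(x + M(-23)) + s*3002 = (-167585 - 6*(-23)) - 47*3002 = (-167585 + 138) - 141094 = -167447 - 141094 = -308541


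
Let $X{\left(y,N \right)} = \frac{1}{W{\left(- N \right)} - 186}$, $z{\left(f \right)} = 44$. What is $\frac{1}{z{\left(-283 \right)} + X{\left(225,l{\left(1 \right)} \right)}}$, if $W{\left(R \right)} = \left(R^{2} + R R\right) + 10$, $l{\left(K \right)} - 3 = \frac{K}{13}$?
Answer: $\frac{26544}{1167767} \approx 0.022731$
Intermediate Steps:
$l{\left(K \right)} = 3 + \frac{K}{13}$
$W{\left(R \right)} = 10 + 2 R^{2}$ ($W{\left(R \right)} = \left(R^{2} + R^{2}\right) + 10 = 2 R^{2} + 10 = 10 + 2 R^{2}$)
$X{\left(y,N \right)} = \frac{1}{-176 + 2 N^{2}}$ ($X{\left(y,N \right)} = \frac{1}{\left(10 + 2 \left(- N\right)^{2}\right) - 186} = \frac{1}{\left(10 + 2 N^{2}\right) - 186} = \frac{1}{-176 + 2 N^{2}}$)
$\frac{1}{z{\left(-283 \right)} + X{\left(225,l{\left(1 \right)} \right)}} = \frac{1}{44 + \frac{1}{2 \left(-88 + \left(3 + \frac{1}{13} \cdot 1\right)^{2}\right)}} = \frac{1}{44 + \frac{1}{2 \left(-88 + \left(3 + \frac{1}{13}\right)^{2}\right)}} = \frac{1}{44 + \frac{1}{2 \left(-88 + \left(\frac{40}{13}\right)^{2}\right)}} = \frac{1}{44 + \frac{1}{2 \left(-88 + \frac{1600}{169}\right)}} = \frac{1}{44 + \frac{1}{2 \left(- \frac{13272}{169}\right)}} = \frac{1}{44 + \frac{1}{2} \left(- \frac{169}{13272}\right)} = \frac{1}{44 - \frac{169}{26544}} = \frac{1}{\frac{1167767}{26544}} = \frac{26544}{1167767}$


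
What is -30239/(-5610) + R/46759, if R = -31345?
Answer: 112554541/23847090 ≈ 4.7198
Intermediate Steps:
-30239/(-5610) + R/46759 = -30239/(-5610) - 31345/46759 = -30239*(-1/5610) - 31345*1/46759 = 2749/510 - 31345/46759 = 112554541/23847090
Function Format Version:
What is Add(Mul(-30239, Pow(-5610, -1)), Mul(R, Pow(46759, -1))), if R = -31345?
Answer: Rational(112554541, 23847090) ≈ 4.7198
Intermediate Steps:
Add(Mul(-30239, Pow(-5610, -1)), Mul(R, Pow(46759, -1))) = Add(Mul(-30239, Pow(-5610, -1)), Mul(-31345, Pow(46759, -1))) = Add(Mul(-30239, Rational(-1, 5610)), Mul(-31345, Rational(1, 46759))) = Add(Rational(2749, 510), Rational(-31345, 46759)) = Rational(112554541, 23847090)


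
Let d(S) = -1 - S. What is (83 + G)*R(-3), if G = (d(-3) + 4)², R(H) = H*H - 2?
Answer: 833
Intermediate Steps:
R(H) = -2 + H² (R(H) = H² - 2 = -2 + H²)
G = 36 (G = ((-1 - 1*(-3)) + 4)² = ((-1 + 3) + 4)² = (2 + 4)² = 6² = 36)
(83 + G)*R(-3) = (83 + 36)*(-2 + (-3)²) = 119*(-2 + 9) = 119*7 = 833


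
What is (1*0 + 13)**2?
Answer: 169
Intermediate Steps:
(1*0 + 13)**2 = (0 + 13)**2 = 13**2 = 169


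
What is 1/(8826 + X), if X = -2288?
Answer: 1/6538 ≈ 0.00015295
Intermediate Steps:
1/(8826 + X) = 1/(8826 - 2288) = 1/6538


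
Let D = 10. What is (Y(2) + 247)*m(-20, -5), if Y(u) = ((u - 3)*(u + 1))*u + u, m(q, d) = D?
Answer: 2430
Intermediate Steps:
m(q, d) = 10
Y(u) = u + u*(1 + u)*(-3 + u) (Y(u) = ((-3 + u)*(1 + u))*u + u = ((1 + u)*(-3 + u))*u + u = u*(1 + u)*(-3 + u) + u = u + u*(1 + u)*(-3 + u))
(Y(2) + 247)*m(-20, -5) = (2*(-2 + 2² - 2*2) + 247)*10 = (2*(-2 + 4 - 4) + 247)*10 = (2*(-2) + 247)*10 = (-4 + 247)*10 = 243*10 = 2430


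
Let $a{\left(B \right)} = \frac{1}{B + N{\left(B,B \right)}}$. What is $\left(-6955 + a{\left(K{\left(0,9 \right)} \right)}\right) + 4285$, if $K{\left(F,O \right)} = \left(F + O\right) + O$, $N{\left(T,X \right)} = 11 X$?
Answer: $- \frac{576719}{216} \approx -2670.0$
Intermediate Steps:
$K{\left(F,O \right)} = F + 2 O$
$a{\left(B \right)} = \frac{1}{12 B}$ ($a{\left(B \right)} = \frac{1}{B + 11 B} = \frac{1}{12 B}$)
$\left(-6955 + a{\left(K{\left(0,9 \right)} \right)}\right) + 4285 = \left(-6955 + \frac{1}{12 \left(0 + 2 \cdot 9\right)}\right) + 4285 = \left(-6955 + \frac{1}{12 \left(0 + 18\right)}\right) + 4285 = \left(-6955 + \frac{1}{12 \cdot 18}\right) + 4285 = \left(-6955 + \frac{1}{12} \cdot \frac{1}{18}\right) + 4285 = \left(-6955 + \frac{1}{216}\right) + 4285 = - \frac{1502279}{216} + 4285 = - \frac{576719}{216}$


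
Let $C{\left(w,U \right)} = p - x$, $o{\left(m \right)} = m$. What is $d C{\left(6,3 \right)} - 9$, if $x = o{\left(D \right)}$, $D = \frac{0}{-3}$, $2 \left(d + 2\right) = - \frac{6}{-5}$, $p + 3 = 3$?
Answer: $-9$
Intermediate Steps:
$p = 0$ ($p = -3 + 3 = 0$)
$d = - \frac{7}{5}$ ($d = -2 + \frac{\left(-6\right) \frac{1}{-5}}{2} = -2 + \frac{\left(-6\right) \left(- \frac{1}{5}\right)}{2} = -2 + \frac{1}{2} \cdot \frac{6}{5} = -2 + \frac{3}{5} = - \frac{7}{5} \approx -1.4$)
$D = 0$ ($D = 0 \left(- \frac{1}{3}\right) = 0$)
$x = 0$
$C{\left(w,U \right)} = 0$ ($C{\left(w,U \right)} = 0 - 0 = 0 + 0 = 0$)
$d C{\left(6,3 \right)} - 9 = \left(- \frac{7}{5}\right) 0 - 9 = 0 - 9 = -9$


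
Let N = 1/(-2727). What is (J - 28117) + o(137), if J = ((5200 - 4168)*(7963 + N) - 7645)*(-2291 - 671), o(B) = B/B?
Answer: -22105565128834/909 ≈ -2.4319e+10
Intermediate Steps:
N = -1/2727 ≈ -0.00036670
o(B) = 1
J = -22105539571390/909 (J = ((5200 - 4168)*(7963 - 1/2727) - 7645)*(-2291 - 671) = (1032*(21715100/2727) - 7645)*(-2962) = (7469994400/909 - 7645)*(-2962) = (7463045095/909)*(-2962) = -22105539571390/909 ≈ -2.4319e+10)
(J - 28117) + o(137) = (-22105539571390/909 - 28117) + 1 = -22105565129743/909 + 1 = -22105565128834/909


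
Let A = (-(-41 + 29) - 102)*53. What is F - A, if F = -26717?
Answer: -21947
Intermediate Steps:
A = -4770 (A = (-1*(-12) - 102)*53 = (12 - 102)*53 = -90*53 = -4770)
F - A = -26717 - 1*(-4770) = -26717 + 4770 = -21947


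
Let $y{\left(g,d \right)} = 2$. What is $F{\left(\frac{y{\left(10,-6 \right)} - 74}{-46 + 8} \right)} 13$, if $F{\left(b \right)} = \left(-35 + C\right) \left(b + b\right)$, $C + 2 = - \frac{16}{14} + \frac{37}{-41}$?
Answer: $- \frac{10488816}{5453} \approx -1923.5$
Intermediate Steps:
$C = - \frac{1161}{287}$ ($C = -2 + \left(- \frac{16}{14} + \frac{37}{-41}\right) = -2 + \left(\left(-16\right) \frac{1}{14} + 37 \left(- \frac{1}{41}\right)\right) = -2 - \frac{587}{287} = - \frac{1161}{287} \approx -4.0453$)
$F{\left(b \right)} = - \frac{22412 b}{287}$ ($F{\left(b \right)} = \left(-35 - \frac{1161}{287}\right) \left(b + b\right) = - \frac{11206 \cdot 2 b}{287} = - \frac{22412 b}{287}$)
$F{\left(\frac{y{\left(10,-6 \right)} - 74}{-46 + 8} \right)} 13 = - \frac{22412 \frac{2 - 74}{-46 + 8}}{287} \cdot 13 = - \frac{22412 \left(- \frac{72}{-38}\right)}{287} \cdot 13 = - \frac{22412 \left(\left(-72\right) \left(- \frac{1}{38}\right)\right)}{287} \cdot 13 = \left(- \frac{22412}{287}\right) \frac{36}{19} \cdot 13 = \left(- \frac{806832}{5453}\right) 13 = - \frac{10488816}{5453}$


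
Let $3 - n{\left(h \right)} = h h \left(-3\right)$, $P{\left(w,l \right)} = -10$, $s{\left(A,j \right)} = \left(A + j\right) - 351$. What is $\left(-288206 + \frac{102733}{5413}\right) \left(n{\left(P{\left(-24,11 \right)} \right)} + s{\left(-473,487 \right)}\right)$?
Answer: $\frac{53038515730}{5413} \approx 9.7984 \cdot 10^{6}$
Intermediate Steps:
$s{\left(A,j \right)} = -351 + A + j$
$n{\left(h \right)} = 3 + 3 h^{2}$ ($n{\left(h \right)} = 3 - h h \left(-3\right) = 3 - h^{2} \left(-3\right) = 3 - - 3 h^{2} = 3 + 3 h^{2}$)
$\left(-288206 + \frac{102733}{5413}\right) \left(n{\left(P{\left(-24,11 \right)} \right)} + s{\left(-473,487 \right)}\right) = \left(-288206 + \frac{102733}{5413}\right) \left(\left(3 + 3 \left(-10\right)^{2}\right) - 337\right) = \left(-288206 + 102733 \cdot \frac{1}{5413}\right) \left(\left(3 + 3 \cdot 100\right) - 337\right) = \left(-288206 + \frac{102733}{5413}\right) \left(\left(3 + 300\right) - 337\right) = - \frac{1559956345 \left(303 - 337\right)}{5413} = \left(- \frac{1559956345}{5413}\right) \left(-34\right) = \frac{53038515730}{5413}$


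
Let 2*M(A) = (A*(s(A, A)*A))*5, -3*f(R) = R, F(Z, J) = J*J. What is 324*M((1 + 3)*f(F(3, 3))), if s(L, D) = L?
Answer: -1399680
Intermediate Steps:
F(Z, J) = J**2
f(R) = -R/3
M(A) = 5*A**3/2 (M(A) = ((A*(A*A))*5)/2 = ((A*A**2)*5)/2 = (A**3*5)/2 = (5*A**3)/2 = 5*A**3/2)
324*M((1 + 3)*f(F(3, 3))) = 324*(5*((1 + 3)*(-1/3*3**2))**3/2) = 324*(5*(4*(-1/3*9))**3/2) = 324*(5*(4*(-3))**3/2) = 324*((5/2)*(-12)**3) = 324*((5/2)*(-1728)) = 324*(-4320) = -1399680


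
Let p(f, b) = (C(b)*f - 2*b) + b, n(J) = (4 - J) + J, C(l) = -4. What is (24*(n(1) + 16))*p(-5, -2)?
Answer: 10560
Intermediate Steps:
n(J) = 4
p(f, b) = -b - 4*f (p(f, b) = (-4*f - 2*b) + b = -b - 4*f)
(24*(n(1) + 16))*p(-5, -2) = (24*(4 + 16))*(-1*(-2) - 4*(-5)) = (24*20)*(2 + 20) = 480*22 = 10560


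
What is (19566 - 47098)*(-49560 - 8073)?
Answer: 1586751756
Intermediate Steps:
(19566 - 47098)*(-49560 - 8073) = -27532*(-57633) = 1586751756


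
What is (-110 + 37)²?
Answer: 5329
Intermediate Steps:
(-110 + 37)² = (-73)² = 5329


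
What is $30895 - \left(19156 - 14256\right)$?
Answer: $25995$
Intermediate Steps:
$30895 - \left(19156 - 14256\right) = 30895 - 4900 = 25995$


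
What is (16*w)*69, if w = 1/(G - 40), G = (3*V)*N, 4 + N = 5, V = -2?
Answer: -24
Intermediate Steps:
N = 1 (N = -4 + 5 = 1)
G = -6 (G = (3*(-2))*1 = -6*1 = -6)
w = -1/46 (w = 1/(-6 - 40) = 1/(-46) = -1/46 ≈ -0.021739)
(16*w)*69 = (16*(-1/46))*69 = -8/23*69 = -24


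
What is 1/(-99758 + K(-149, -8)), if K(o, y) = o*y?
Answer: -1/98566 ≈ -1.0145e-5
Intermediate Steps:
1/(-99758 + K(-149, -8)) = 1/(-99758 - 149*(-8)) = 1/(-99758 + 1192) = 1/(-98566) = -1/98566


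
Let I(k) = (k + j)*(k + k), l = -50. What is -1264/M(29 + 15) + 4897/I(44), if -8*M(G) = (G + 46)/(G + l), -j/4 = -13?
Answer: -28450907/42240 ≈ -673.55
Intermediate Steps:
j = 52 (j = -4*(-13) = 52)
M(G) = -(46 + G)/(8*(-50 + G)) (M(G) = -(G + 46)/(8*(G - 50)) = -(46 + G)/(8*(-50 + G)))
I(k) = 2*k*(52 + k) (I(k) = (k + 52)*(k + k) = (52 + k)*(2*k) = 2*k*(52 + k))
-1264/M(29 + 15) + 4897/I(44) = -1264*8*(-50 + (29 + 15))/(-46 - (29 + 15)) + 4897/((2*44*(52 + 44))) = -1264*8*(-50 + 44)/(-46 - 1*44) + 4897/((2*44*96)) = -1264*(-48/(-46 - 44)) + 4897/8448 = -1264/((⅛)*(-⅙)*(-90)) + 4897*(1/8448) = -1264/15/8 + 4897/8448 = -1264*8/15 + 4897/8448 = -10112/15 + 4897/8448 = -28450907/42240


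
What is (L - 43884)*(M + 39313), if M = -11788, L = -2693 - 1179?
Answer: -1314483900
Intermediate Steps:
L = -3872
(L - 43884)*(M + 39313) = (-3872 - 43884)*(-11788 + 39313) = -47756*27525 = -1314483900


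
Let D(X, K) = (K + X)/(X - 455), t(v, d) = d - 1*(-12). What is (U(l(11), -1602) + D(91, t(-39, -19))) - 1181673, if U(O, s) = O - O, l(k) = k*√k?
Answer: -15361752/13 ≈ -1.1817e+6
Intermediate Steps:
l(k) = k^(3/2)
t(v, d) = 12 + d (t(v, d) = d + 12 = 12 + d)
D(X, K) = (K + X)/(-455 + X)
U(O, s) = 0
(U(l(11), -1602) + D(91, t(-39, -19))) - 1181673 = (0 + ((12 - 19) + 91)/(-455 + 91)) - 1181673 = (0 + (-7 + 91)/(-364)) - 1181673 = (0 - 1/364*84) - 1181673 = (0 - 3/13) - 1181673 = -3/13 - 1181673 = -15361752/13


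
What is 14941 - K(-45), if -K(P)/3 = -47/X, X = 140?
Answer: 2091599/140 ≈ 14940.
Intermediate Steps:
K(P) = 141/140 (K(P) = -(-141)/140 = -3*(-47/140) = 141/140)
14941 - K(-45) = 14941 - 1*141/140 = 14941 - 141/140 = 2091599/140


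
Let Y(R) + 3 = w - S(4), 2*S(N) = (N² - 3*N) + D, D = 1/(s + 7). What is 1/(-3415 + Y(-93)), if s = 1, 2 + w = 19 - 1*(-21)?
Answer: -16/54113 ≈ -0.00029568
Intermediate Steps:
w = 38 (w = -2 + (19 - 1*(-21)) = -2 + (19 + 21) = -2 + 40 = 38)
D = ⅛ (D = 1/(1 + 7) = 1/8 = ⅛ ≈ 0.12500)
S(N) = 1/16 + N²/2 - 3*N/2 (S(N) = ((N² - 3*N) + ⅛)/2 = (⅛ + N² - 3*N)/2 = 1/16 + N²/2 - 3*N/2)
Y(R) = 527/16 (Y(R) = -3 + (38 - (1/16 + (½)*4² - 3/2*4)) = -3 + (38 - (1/16 + (½)*16 - 6)) = -3 + (38 - (1/16 + 8 - 6)) = -3 + (38 - 1*33/16) = -3 + (38 - 33/16) = -3 + 575/16 = 527/16)
1/(-3415 + Y(-93)) = 1/(-3415 + 527/16) = 1/(-54113/16) = -16/54113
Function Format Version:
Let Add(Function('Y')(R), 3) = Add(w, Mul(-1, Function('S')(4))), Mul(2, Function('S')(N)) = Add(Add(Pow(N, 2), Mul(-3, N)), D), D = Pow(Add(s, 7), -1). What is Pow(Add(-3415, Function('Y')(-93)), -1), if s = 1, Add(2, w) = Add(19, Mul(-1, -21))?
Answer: Rational(-16, 54113) ≈ -0.00029568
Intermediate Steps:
w = 38 (w = Add(-2, Add(19, Mul(-1, -21))) = Add(-2, Add(19, 21)) = Add(-2, 40) = 38)
D = Rational(1, 8) (D = Pow(Add(1, 7), -1) = Pow(8, -1) = Rational(1, 8) ≈ 0.12500)
Function('S')(N) = Add(Rational(1, 16), Mul(Rational(1, 2), Pow(N, 2)), Mul(Rational(-3, 2), N)) (Function('S')(N) = Mul(Rational(1, 2), Add(Add(Pow(N, 2), Mul(-3, N)), Rational(1, 8))) = Mul(Rational(1, 2), Add(Rational(1, 8), Pow(N, 2), Mul(-3, N))) = Add(Rational(1, 16), Mul(Rational(1, 2), Pow(N, 2)), Mul(Rational(-3, 2), N)))
Function('Y')(R) = Rational(527, 16) (Function('Y')(R) = Add(-3, Add(38, Mul(-1, Add(Rational(1, 16), Mul(Rational(1, 2), Pow(4, 2)), Mul(Rational(-3, 2), 4))))) = Add(-3, Add(38, Mul(-1, Add(Rational(1, 16), Mul(Rational(1, 2), 16), -6)))) = Add(-3, Add(38, Mul(-1, Add(Rational(1, 16), 8, -6)))) = Add(-3, Add(38, Mul(-1, Rational(33, 16)))) = Add(-3, Add(38, Rational(-33, 16))) = Add(-3, Rational(575, 16)) = Rational(527, 16))
Pow(Add(-3415, Function('Y')(-93)), -1) = Pow(Add(-3415, Rational(527, 16)), -1) = Pow(Rational(-54113, 16), -1) = Rational(-16, 54113)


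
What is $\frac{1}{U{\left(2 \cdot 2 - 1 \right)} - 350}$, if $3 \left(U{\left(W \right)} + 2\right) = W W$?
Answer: $- \frac{1}{349} \approx -0.0028653$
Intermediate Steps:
$U{\left(W \right)} = -2 + \frac{W^{2}}{3}$ ($U{\left(W \right)} = -2 + \frac{W W}{3} = -2 + \frac{W^{2}}{3}$)
$\frac{1}{U{\left(2 \cdot 2 - 1 \right)} - 350} = \frac{1}{\left(-2 + \frac{\left(2 \cdot 2 - 1\right)^{2}}{3}\right) - 350} = \frac{1}{\left(-2 + \frac{\left(4 - 1\right)^{2}}{3}\right) - 350} = \frac{1}{\left(-2 + \frac{3^{2}}{3}\right) - 350} = \frac{1}{\left(-2 + \frac{1}{3} \cdot 9\right) - 350} = \frac{1}{\left(-2 + 3\right) - 350} = \frac{1}{1 - 350} = \frac{1}{-349} = - \frac{1}{349}$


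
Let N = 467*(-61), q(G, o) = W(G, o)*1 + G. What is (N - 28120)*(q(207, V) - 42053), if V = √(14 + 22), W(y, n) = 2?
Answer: 2368663308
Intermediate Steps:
V = 6 (V = √36 = 6)
q(G, o) = 2 + G (q(G, o) = 2*1 + G = 2 + G)
N = -28487
(N - 28120)*(q(207, V) - 42053) = (-28487 - 28120)*((2 + 207) - 42053) = -56607*(209 - 42053) = -56607*(-41844) = 2368663308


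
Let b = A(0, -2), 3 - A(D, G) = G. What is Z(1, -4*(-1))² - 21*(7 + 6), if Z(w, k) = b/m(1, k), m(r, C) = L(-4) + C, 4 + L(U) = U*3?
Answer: -39287/144 ≈ -272.83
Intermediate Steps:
A(D, G) = 3 - G
b = 5 (b = 3 - 1*(-2) = 3 + 2 = 5)
L(U) = -4 + 3*U (L(U) = -4 + U*3 = -4 + 3*U)
m(r, C) = -16 + C (m(r, C) = (-4 + 3*(-4)) + C = (-4 - 12) + C = -16 + C)
Z(w, k) = 5/(-16 + k)
Z(1, -4*(-1))² - 21*(7 + 6) = (5/(-16 - 4*(-1)))² - 21*(7 + 6) = (5/(-16 + 4))² - 21*13 = (5/(-12))² - 1*273 = (5*(-1/12))² - 273 = (-5/12)² - 273 = 25/144 - 273 = -39287/144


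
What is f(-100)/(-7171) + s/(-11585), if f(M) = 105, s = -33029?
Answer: 235634534/83076035 ≈ 2.8364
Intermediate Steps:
f(-100)/(-7171) + s/(-11585) = 105/(-7171) - 33029/(-11585) = 105*(-1/7171) - 33029*(-1/11585) = -105/7171 + 33029/11585 = 235634534/83076035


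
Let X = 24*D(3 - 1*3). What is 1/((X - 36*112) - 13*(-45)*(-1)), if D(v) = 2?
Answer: -1/4569 ≈ -0.00021887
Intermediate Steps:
X = 48 (X = 24*2 = 48)
1/((X - 36*112) - 13*(-45)*(-1)) = 1/((48 - 36*112) - 13*(-45)*(-1)) = 1/((48 - 4032) + 585*(-1)) = 1/(-3984 - 585) = 1/(-4569) = -1/4569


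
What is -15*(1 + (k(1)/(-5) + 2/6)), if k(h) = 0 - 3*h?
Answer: -29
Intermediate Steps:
k(h) = -3*h
-15*(1 + (k(1)/(-5) + 2/6)) = -15*(1 + (-3*1/(-5) + 2/6)) = -15*(1 + (-3*(-⅕) + 2*(⅙))) = -15*(1 + (⅗ + ⅓)) = -15*(1 + 14/15) = -15*29/15 = -29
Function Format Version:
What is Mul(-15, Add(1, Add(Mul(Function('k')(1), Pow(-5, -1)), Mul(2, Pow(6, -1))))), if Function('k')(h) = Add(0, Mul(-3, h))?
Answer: -29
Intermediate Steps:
Function('k')(h) = Mul(-3, h)
Mul(-15, Add(1, Add(Mul(Function('k')(1), Pow(-5, -1)), Mul(2, Pow(6, -1))))) = Mul(-15, Add(1, Add(Mul(Mul(-3, 1), Pow(-5, -1)), Mul(2, Pow(6, -1))))) = Mul(-15, Add(1, Add(Mul(-3, Rational(-1, 5)), Mul(2, Rational(1, 6))))) = Mul(-15, Add(1, Add(Rational(3, 5), Rational(1, 3)))) = Mul(-15, Add(1, Rational(14, 15))) = Mul(-15, Rational(29, 15)) = -29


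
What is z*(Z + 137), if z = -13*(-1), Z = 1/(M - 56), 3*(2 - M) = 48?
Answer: 124657/70 ≈ 1780.8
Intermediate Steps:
M = -14 (M = 2 - ⅓*48 = 2 - 16 = -14)
Z = -1/70 (Z = 1/(-14 - 56) = 1/(-70) = -1/70 ≈ -0.014286)
z = 13
z*(Z + 137) = 13*(-1/70 + 137) = 13*(9589/70) = 124657/70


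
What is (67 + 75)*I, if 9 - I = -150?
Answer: 22578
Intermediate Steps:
I = 159 (I = 9 - 1*(-150) = 9 + 150 = 159)
(67 + 75)*I = (67 + 75)*159 = 142*159 = 22578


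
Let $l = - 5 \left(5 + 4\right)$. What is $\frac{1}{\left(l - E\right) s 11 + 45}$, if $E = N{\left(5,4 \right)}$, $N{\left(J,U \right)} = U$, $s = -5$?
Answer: $\frac{1}{2740} \approx 0.00036496$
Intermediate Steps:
$l = -45$ ($l = \left(-5\right) 9 = -45$)
$E = 4$
$\frac{1}{\left(l - E\right) s 11 + 45} = \frac{1}{\left(-45 - 4\right) \left(-5\right) 11 + 45} = \frac{1}{\left(-49\right) \left(-5\right) 11 + 45} = \frac{1}{245 \cdot 11 + 45} = \frac{1}{2695 + 45} = \frac{1}{2740}$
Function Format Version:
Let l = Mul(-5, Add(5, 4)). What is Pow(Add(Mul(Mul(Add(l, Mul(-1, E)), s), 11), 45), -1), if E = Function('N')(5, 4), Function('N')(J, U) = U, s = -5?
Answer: Rational(1, 2740) ≈ 0.00036496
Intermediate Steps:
l = -45 (l = Mul(-5, 9) = -45)
E = 4
Pow(Add(Mul(Mul(Add(l, Mul(-1, E)), s), 11), 45), -1) = Pow(Add(Mul(Mul(Add(-45, Mul(-1, 4)), -5), 11), 45), -1) = Pow(Add(Mul(Mul(Add(-45, -4), -5), 11), 45), -1) = Pow(Add(Mul(Mul(-49, -5), 11), 45), -1) = Pow(Add(Mul(245, 11), 45), -1) = Pow(Add(2695, 45), -1) = Pow(2740, -1) = Rational(1, 2740)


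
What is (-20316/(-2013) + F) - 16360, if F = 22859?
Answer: 4367601/671 ≈ 6509.1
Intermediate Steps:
(-20316/(-2013) + F) - 16360 = (-20316/(-2013) + 22859) - 16360 = (-20316*(-1/2013) + 22859) - 16360 = (6772/671 + 22859) - 16360 = 15345161/671 - 16360 = 4367601/671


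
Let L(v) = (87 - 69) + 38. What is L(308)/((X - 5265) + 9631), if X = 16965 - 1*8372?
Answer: 56/12959 ≈ 0.0043213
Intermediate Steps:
L(v) = 56 (L(v) = 18 + 38 = 56)
X = 8593 (X = 16965 - 8372 = 8593)
L(308)/((X - 5265) + 9631) = 56/((8593 - 5265) + 9631) = 56/(3328 + 9631) = 56/12959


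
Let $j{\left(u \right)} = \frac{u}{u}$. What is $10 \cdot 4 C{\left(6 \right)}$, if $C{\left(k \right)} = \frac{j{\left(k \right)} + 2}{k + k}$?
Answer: $10$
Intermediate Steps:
$j{\left(u \right)} = 1$
$C{\left(k \right)} = \frac{3}{2 k}$ ($C{\left(k \right)} = \frac{1 + 2}{k + k} = \frac{3}{2 k}$)
$10 \cdot 4 C{\left(6 \right)} = 10 \cdot 4 \frac{3}{2 \cdot 6} = 40 \cdot \frac{3}{2} \cdot \frac{1}{6} = 40 \cdot \frac{1}{4} = 10$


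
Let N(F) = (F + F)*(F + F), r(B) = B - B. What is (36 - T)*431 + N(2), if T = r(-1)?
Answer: 15532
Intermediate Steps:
r(B) = 0
T = 0
N(F) = 4*F² (N(F) = (2*F)*(2*F) = 4*F²)
(36 - T)*431 + N(2) = (36 - 1*0)*431 + 4*2² = (36 + 0)*431 + 4*4 = 36*431 + 16 = 15516 + 16 = 15532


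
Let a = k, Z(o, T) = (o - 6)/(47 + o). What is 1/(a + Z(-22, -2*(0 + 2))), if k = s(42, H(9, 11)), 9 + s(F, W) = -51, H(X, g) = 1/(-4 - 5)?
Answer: -25/1528 ≈ -0.016361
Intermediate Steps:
H(X, g) = -⅑ (H(X, g) = 1/(-9) = -⅑)
s(F, W) = -60 (s(F, W) = -9 - 51 = -60)
k = -60
Z(o, T) = (-6 + o)/(47 + o)
a = -60
1/(a + Z(-22, -2*(0 + 2))) = 1/(-60 + (-6 - 22)/(47 - 22)) = 1/(-60 - 28/25) = 1/(-1528/25) = -25/1528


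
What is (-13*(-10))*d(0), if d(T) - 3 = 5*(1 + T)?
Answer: 1040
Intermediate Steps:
d(T) = 8 + 5*T (d(T) = 3 + 5*(1 + T) = 3 + (5 + 5*T) = 8 + 5*T)
(-13*(-10))*d(0) = (-13*(-10))*(8 + 5*0) = 130*(8 + 0) = 130*8 = 1040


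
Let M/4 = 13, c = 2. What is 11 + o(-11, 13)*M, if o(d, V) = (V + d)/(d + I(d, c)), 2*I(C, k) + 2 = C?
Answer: 177/35 ≈ 5.0571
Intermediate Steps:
I(C, k) = -1 + C/2
M = 52 (M = 4*13 = 52)
o(d, V) = (V + d)/(-1 + 3*d/2) (o(d, V) = (V + d)/(d + (-1 + d/2)) = (V + d)/(-1 + 3*d/2))
11 + o(-11, 13)*M = 11 + (2*(13 - 11)/(-2 + 3*(-11)))*52 = 11 + (2*2/(-2 - 33))*52 = 11 + (2*2/(-35))*52 = 11 + (2*(-1/35)*2)*52 = 11 - 4/35*52 = 11 - 208/35 = 177/35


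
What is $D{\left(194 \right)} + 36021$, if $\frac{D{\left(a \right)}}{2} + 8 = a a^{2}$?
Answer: $14638773$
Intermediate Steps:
$D{\left(a \right)} = -16 + 2 a^{3}$ ($D{\left(a \right)} = -16 + 2 a a^{2} = -16 + 2 a^{3}$)
$D{\left(194 \right)} + 36021 = \left(-16 + 2 \cdot 194^{3}\right) + 36021 = \left(-16 + 2 \cdot 7301384\right) + 36021 = \left(-16 + 14602768\right) + 36021 = 14602752 + 36021 = 14638773$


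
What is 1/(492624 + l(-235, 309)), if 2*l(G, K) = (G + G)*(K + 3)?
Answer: 1/419304 ≈ 2.3849e-6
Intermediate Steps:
l(G, K) = G*(3 + K) (l(G, K) = ((G + G)*(K + 3))/2 = ((2*G)*(3 + K))/2 = (2*G*(3 + K))/2 = G*(3 + K))
1/(492624 + l(-235, 309)) = 1/(492624 - 235*(3 + 309)) = 1/(492624 - 235*312) = 1/(492624 - 73320) = 1/419304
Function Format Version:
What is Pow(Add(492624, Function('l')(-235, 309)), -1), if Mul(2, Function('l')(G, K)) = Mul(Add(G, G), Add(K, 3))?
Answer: Rational(1, 419304) ≈ 2.3849e-6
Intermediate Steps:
Function('l')(G, K) = Mul(G, Add(3, K)) (Function('l')(G, K) = Mul(Rational(1, 2), Mul(Add(G, G), Add(K, 3))) = Mul(Rational(1, 2), Mul(Mul(2, G), Add(3, K))) = Mul(Rational(1, 2), Mul(2, G, Add(3, K))) = Mul(G, Add(3, K)))
Pow(Add(492624, Function('l')(-235, 309)), -1) = Pow(Add(492624, Mul(-235, Add(3, 309))), -1) = Pow(Add(492624, Mul(-235, 312)), -1) = Pow(Add(492624, -73320), -1) = Pow(419304, -1) = Rational(1, 419304)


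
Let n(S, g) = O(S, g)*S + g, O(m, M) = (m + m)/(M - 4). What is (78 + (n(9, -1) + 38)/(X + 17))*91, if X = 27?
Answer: 1563653/220 ≈ 7107.5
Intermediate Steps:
O(m, M) = 2*m/(-4 + M) (O(m, M) = (2*m)/(-4 + M) = 2*m/(-4 + M))
n(S, g) = g + 2*S²/(-4 + g) (n(S, g) = (2*S/(-4 + g))*S + g = 2*S²/(-4 + g) + g = g + 2*S²/(-4 + g))
(78 + (n(9, -1) + 38)/(X + 17))*91 = (78 + ((2*9² - (-4 - 1))/(-4 - 1) + 38)/(27 + 17))*91 = (78 + ((2*81 - 1*(-5))/(-5) + 38)/44)*91 = (78 + (-(162 + 5)/5 + 38)*(1/44))*91 = (78 + (-⅕*167 + 38)*(1/44))*91 = (78 + (-167/5 + 38)*(1/44))*91 = (78 + (23/5)*(1/44))*91 = (78 + 23/220)*91 = (17183/220)*91 = 1563653/220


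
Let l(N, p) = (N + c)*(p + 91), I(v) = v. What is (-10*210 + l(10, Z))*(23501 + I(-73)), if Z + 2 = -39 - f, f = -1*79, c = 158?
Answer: 458532816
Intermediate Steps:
f = -79
Z = 38 (Z = -2 + (-39 - 1*(-79)) = -2 + (-39 + 79) = -2 + 40 = 38)
l(N, p) = (91 + p)*(158 + N) (l(N, p) = (N + 158)*(p + 91) = (158 + N)*(91 + p) = (91 + p)*(158 + N))
(-10*210 + l(10, Z))*(23501 + I(-73)) = (-10*210 + (14378 + 91*10 + 158*38 + 10*38))*(23501 - 73) = (-2100 + (14378 + 910 + 6004 + 380))*23428 = (-2100 + 21672)*23428 = 19572*23428 = 458532816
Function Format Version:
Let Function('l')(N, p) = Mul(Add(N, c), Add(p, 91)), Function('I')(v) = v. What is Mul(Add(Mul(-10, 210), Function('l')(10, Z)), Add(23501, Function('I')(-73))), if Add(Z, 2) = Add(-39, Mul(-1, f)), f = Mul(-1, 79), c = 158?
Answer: 458532816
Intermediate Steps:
f = -79
Z = 38 (Z = Add(-2, Add(-39, Mul(-1, -79))) = Add(-2, Add(-39, 79)) = Add(-2, 40) = 38)
Function('l')(N, p) = Mul(Add(91, p), Add(158, N)) (Function('l')(N, p) = Mul(Add(N, 158), Add(p, 91)) = Mul(Add(158, N), Add(91, p)) = Mul(Add(91, p), Add(158, N)))
Mul(Add(Mul(-10, 210), Function('l')(10, Z)), Add(23501, Function('I')(-73))) = Mul(Add(Mul(-10, 210), Add(14378, Mul(91, 10), Mul(158, 38), Mul(10, 38))), Add(23501, -73)) = Mul(Add(-2100, Add(14378, 910, 6004, 380)), 23428) = Mul(Add(-2100, 21672), 23428) = Mul(19572, 23428) = 458532816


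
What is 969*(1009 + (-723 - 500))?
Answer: -207366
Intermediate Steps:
969*(1009 + (-723 - 500)) = 969*(1009 - 1223) = 969*(-214) = -207366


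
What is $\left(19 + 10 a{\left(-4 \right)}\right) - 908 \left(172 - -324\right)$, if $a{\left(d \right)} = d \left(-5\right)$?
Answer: $-450149$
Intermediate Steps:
$a{\left(d \right)} = - 5 d$
$\left(19 + 10 a{\left(-4 \right)}\right) - 908 \left(172 - -324\right) = \left(19 + 10 \left(\left(-5\right) \left(-4\right)\right)\right) - 908 \left(172 - -324\right) = \left(19 + 10 \cdot 20\right) - 908 \left(172 + 324\right) = \left(19 + 200\right) - 450368 = 219 - 450368 = -450149$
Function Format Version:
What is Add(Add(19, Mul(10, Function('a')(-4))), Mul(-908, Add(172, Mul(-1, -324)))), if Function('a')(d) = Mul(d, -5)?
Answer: -450149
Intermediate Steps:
Function('a')(d) = Mul(-5, d)
Add(Add(19, Mul(10, Function('a')(-4))), Mul(-908, Add(172, Mul(-1, -324)))) = Add(Add(19, Mul(10, Mul(-5, -4))), Mul(-908, Add(172, Mul(-1, -324)))) = Add(Add(19, Mul(10, 20)), Mul(-908, Add(172, 324))) = Add(Add(19, 200), Mul(-908, 496)) = Add(219, -450368) = -450149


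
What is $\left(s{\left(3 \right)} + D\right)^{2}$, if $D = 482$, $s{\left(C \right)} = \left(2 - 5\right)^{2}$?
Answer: $241081$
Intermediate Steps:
$s{\left(C \right)} = 9$ ($s{\left(C \right)} = \left(-3\right)^{2} = 9$)
$\left(s{\left(3 \right)} + D\right)^{2} = \left(9 + 482\right)^{2} = 491^{2} = 241081$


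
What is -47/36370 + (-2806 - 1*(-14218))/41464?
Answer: 25819102/94252855 ≈ 0.27393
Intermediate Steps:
-47/36370 + (-2806 - 1*(-14218))/41464 = -47*1/36370 + (-2806 + 14218)*(1/41464) = -47/36370 + 11412*(1/41464) = -47/36370 + 2853/10366 = 25819102/94252855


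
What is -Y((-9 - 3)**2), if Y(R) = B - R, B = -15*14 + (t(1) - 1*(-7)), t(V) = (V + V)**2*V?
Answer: 343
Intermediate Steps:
t(V) = 4*V**3 (t(V) = (2*V)**2*V = (4*V**2)*V = 4*V**3)
B = -199 (B = -15*14 + (4*1**3 - 1*(-7)) = -210 + (4*1 + 7) = -210 + (4 + 7) = -210 + 11 = -199)
Y(R) = -199 - R
-Y((-9 - 3)**2) = -(-199 - (-9 - 3)**2) = -(-199 - 1*(-12)**2) = -(-199 - 1*144) = -(-199 - 144) = -1*(-343) = 343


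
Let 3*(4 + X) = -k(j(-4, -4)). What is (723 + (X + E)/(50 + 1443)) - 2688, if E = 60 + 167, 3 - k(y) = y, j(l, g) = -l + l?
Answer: -2933523/1493 ≈ -1964.9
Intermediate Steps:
j(l, g) = 0
k(y) = 3 - y
X = -5 (X = -4 + (-(3 - 1*0))/3 = -4 + (-(3 + 0))/3 = -4 + (-1*3)/3 = -4 + (⅓)*(-3) = -4 - 1 = -5)
E = 227
(723 + (X + E)/(50 + 1443)) - 2688 = (723 + (-5 + 227)/(50 + 1443)) - 2688 = (723 + 222/1493) - 2688 = 1079661/1493 - 2688 = -2933523/1493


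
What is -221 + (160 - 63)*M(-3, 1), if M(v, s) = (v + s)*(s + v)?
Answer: 167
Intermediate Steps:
M(v, s) = (s + v)² (M(v, s) = (s + v)*(s + v) = (s + v)²)
-221 + (160 - 63)*M(-3, 1) = -221 + (160 - 63)*(1 - 3)² = -221 + 97*(-2)² = -221 + 97*4 = -221 + 388 = 167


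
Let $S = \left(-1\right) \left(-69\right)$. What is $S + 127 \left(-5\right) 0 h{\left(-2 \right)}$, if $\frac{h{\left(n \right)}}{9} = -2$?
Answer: $69$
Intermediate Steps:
$h{\left(n \right)} = -18$ ($h{\left(n \right)} = 9 \left(-2\right) = -18$)
$S = 69$
$S + 127 \left(-5\right) 0 h{\left(-2 \right)} = 69 + 127 \left(-5\right) 0 \left(-18\right) = 69 + 127 \cdot 0 \left(-18\right) = 69 + 127 \cdot 0 = 69 + 0 = 69$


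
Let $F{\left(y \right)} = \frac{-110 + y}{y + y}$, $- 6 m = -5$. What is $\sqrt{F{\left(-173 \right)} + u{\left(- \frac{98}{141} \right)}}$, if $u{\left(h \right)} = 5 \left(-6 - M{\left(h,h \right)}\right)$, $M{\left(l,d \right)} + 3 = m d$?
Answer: $\frac{i \sqrt{26861750482}}{48786} \approx 3.3595 i$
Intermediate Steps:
$m = \frac{5}{6}$ ($m = \left(- \frac{1}{6}\right) \left(-5\right) = \frac{5}{6} \approx 0.83333$)
$M{\left(l,d \right)} = -3 + \frac{5 d}{6}$
$F{\left(y \right)} = \frac{-110 + y}{2 y}$
$u{\left(h \right)} = -15 - \frac{25 h}{6}$ ($u{\left(h \right)} = 5 \left(-6 - \left(-3 + \frac{5 h}{6}\right)\right) = 5 \left(-3 - \frac{5 h}{6}\right) = -15 - \frac{25 h}{6}$)
$\sqrt{F{\left(-173 \right)} + u{\left(- \frac{98}{141} \right)}} = \sqrt{\frac{-110 - 173}{2 \left(-173\right)} - \left(15 + \frac{25 \left(- \frac{98}{141}\right)}{6}\right)} = \sqrt{\frac{1}{2} \left(- \frac{1}{173}\right) \left(-283\right) - \left(15 + \frac{25 \left(\left(-98\right) \frac{1}{141}\right)}{6}\right)} = \sqrt{\frac{283}{346} - \frac{5120}{423}} = \sqrt{- \frac{1651811}{146358}} = \frac{i \sqrt{26861750482}}{48786}$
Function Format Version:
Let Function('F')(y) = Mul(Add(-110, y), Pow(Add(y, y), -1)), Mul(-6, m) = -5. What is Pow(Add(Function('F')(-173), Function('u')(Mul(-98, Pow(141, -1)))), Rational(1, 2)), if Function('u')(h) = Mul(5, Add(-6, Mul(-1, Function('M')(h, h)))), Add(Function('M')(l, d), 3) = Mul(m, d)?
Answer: Mul(Rational(1, 48786), I, Pow(26861750482, Rational(1, 2))) ≈ Mul(3.3595, I)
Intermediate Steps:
m = Rational(5, 6) (m = Mul(Rational(-1, 6), -5) = Rational(5, 6) ≈ 0.83333)
Function('M')(l, d) = Add(-3, Mul(Rational(5, 6), d))
Function('F')(y) = Mul(Rational(1, 2), Pow(y, -1), Add(-110, y)) (Function('F')(y) = Mul(Add(-110, y), Pow(Mul(2, y), -1)) = Mul(Add(-110, y), Mul(Rational(1, 2), Pow(y, -1))) = Mul(Rational(1, 2), Pow(y, -1), Add(-110, y)))
Function('u')(h) = Add(-15, Mul(Rational(-25, 6), h)) (Function('u')(h) = Mul(5, Add(-6, Mul(-1, Add(-3, Mul(Rational(5, 6), h))))) = Mul(5, Add(-6, Add(3, Mul(Rational(-5, 6), h)))) = Mul(5, Add(-3, Mul(Rational(-5, 6), h))) = Add(-15, Mul(Rational(-25, 6), h)))
Pow(Add(Function('F')(-173), Function('u')(Mul(-98, Pow(141, -1)))), Rational(1, 2)) = Pow(Add(Mul(Rational(1, 2), Pow(-173, -1), Add(-110, -173)), Add(-15, Mul(Rational(-25, 6), Mul(-98, Pow(141, -1))))), Rational(1, 2)) = Pow(Add(Mul(Rational(1, 2), Rational(-1, 173), -283), Add(-15, Mul(Rational(-25, 6), Mul(-98, Rational(1, 141))))), Rational(1, 2)) = Pow(Add(Rational(283, 346), Add(-15, Mul(Rational(-25, 6), Rational(-98, 141)))), Rational(1, 2)) = Pow(Add(Rational(283, 346), Add(-15, Rational(1225, 423))), Rational(1, 2)) = Pow(Add(Rational(283, 346), Rational(-5120, 423)), Rational(1, 2)) = Pow(Rational(-1651811, 146358), Rational(1, 2)) = Mul(Rational(1, 48786), I, Pow(26861750482, Rational(1, 2)))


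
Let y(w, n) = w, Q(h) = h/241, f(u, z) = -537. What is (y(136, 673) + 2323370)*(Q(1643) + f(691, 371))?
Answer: -296883655644/241 ≈ -1.2319e+9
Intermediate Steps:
Q(h) = h/241 (Q(h) = h*(1/241) = h/241)
(y(136, 673) + 2323370)*(Q(1643) + f(691, 371)) = (136 + 2323370)*((1/241)*1643 - 537) = 2323506*(1643/241 - 537) = 2323506*(-127774/241) = -296883655644/241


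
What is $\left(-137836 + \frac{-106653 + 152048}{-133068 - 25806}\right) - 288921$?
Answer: $- \frac{67800637013}{158874} \approx -4.2676 \cdot 10^{5}$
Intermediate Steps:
$\left(-137836 + \frac{-106653 + 152048}{-133068 - 25806}\right) - 288921 = \left(-137836 + \frac{45395}{-158874}\right) - 288921 = \left(-137836 + 45395 \left(- \frac{1}{158874}\right)\right) - 288921 = \left(-137836 - \frac{45395}{158874}\right) - 288921 = - \frac{21898602059}{158874} - 288921 = - \frac{67800637013}{158874}$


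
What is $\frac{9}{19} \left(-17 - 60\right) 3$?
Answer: $- \frac{2079}{19} \approx -109.42$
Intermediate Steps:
$\frac{9}{19} \left(-17 - 60\right) 3 = 9 \cdot \frac{1}{19} \left(-77\right) 3 = \frac{9}{19} \left(-77\right) 3 = \left(- \frac{693}{19}\right) 3 = - \frac{2079}{19}$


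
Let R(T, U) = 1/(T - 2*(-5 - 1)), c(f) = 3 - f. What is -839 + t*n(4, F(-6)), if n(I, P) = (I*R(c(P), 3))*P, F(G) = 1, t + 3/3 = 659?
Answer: -651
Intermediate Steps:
t = 658 (t = -1 + 659 = 658)
R(T, U) = 1/(12 + T) (R(T, U) = 1/(T - 2*(-6)) = 1/(T + 12) = 1/(12 + T))
n(I, P) = I*P/(15 - P) (n(I, P) = (I/(12 + (3 - P)))*P = (I/(15 - P))*P = I*P/(15 - P))
-839 + t*n(4, F(-6)) = -839 + 658*(-1*4*1/(-15 + 1)) = -839 + 658*(-1*4*1/(-14)) = -839 + 658*(-1*4*1*(-1/14)) = -839 + 658*(2/7) = -839 + 188 = -651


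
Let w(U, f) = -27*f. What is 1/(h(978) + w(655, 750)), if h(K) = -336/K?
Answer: -163/3300806 ≈ -4.9382e-5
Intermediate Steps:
1/(h(978) + w(655, 750)) = 1/(-336/978 - 27*750) = 1/(-336*1/978 - 20250) = 1/(-56/163 - 20250) = 1/(-3300806/163) = -163/3300806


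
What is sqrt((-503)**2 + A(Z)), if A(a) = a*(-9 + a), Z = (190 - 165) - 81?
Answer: sqrt(256649) ≈ 506.61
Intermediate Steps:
Z = -56 (Z = 25 - 81 = -56)
sqrt((-503)**2 + A(Z)) = sqrt((-503)**2 - 56*(-9 - 56)) = sqrt(253009 - 56*(-65)) = sqrt(253009 + 3640) = sqrt(256649)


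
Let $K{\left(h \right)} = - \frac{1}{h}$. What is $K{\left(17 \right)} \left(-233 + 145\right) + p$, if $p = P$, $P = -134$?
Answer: $- \frac{2190}{17} \approx -128.82$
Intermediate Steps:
$p = -134$
$K{\left(17 \right)} \left(-233 + 145\right) + p = - \frac{1}{17} \left(-233 + 145\right) - 134 = \left(-1\right) \frac{1}{17} \left(-88\right) - 134 = \left(- \frac{1}{17}\right) \left(-88\right) - 134 = \frac{88}{17} - 134 = - \frac{2190}{17}$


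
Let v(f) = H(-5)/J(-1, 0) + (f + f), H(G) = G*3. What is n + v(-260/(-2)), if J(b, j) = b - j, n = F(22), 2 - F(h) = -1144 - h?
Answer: 1443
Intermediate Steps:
F(h) = 1146 + h (F(h) = 2 - (-1144 - h) = 2 + (1144 + h) = 1146 + h)
n = 1168 (n = 1146 + 22 = 1168)
H(G) = 3*G
v(f) = 15 + 2*f (v(f) = (3*(-5))/(-1 - 1*0) + (f + f) = -15/(-1 + 0) + 2*f = -15/(-1) + 2*f = -15*(-1) + 2*f = 15 + 2*f)
n + v(-260/(-2)) = 1168 + (15 + 2*(-260/(-2))) = 1168 + (15 + 2*(-260*(-½))) = 1168 + (15 + 2*130) = 1168 + (15 + 260) = 1168 + 275 = 1443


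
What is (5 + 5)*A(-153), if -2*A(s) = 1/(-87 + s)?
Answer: 1/48 ≈ 0.020833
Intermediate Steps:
A(s) = -1/(2*(-87 + s))
(5 + 5)*A(-153) = (5 + 5)*(-1/(-174 + 2*(-153))) = 10*(-1/(-174 - 306)) = 10*(-1/(-480)) = 10*(-1*(-1/480)) = 10*(1/480) = 1/48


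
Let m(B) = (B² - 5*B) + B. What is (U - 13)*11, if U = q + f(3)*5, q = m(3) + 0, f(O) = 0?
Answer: -176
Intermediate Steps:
m(B) = B² - 4*B
q = -3 (q = 3*(-4 + 3) + 0 = 3*(-1) + 0 = -3 + 0 = -3)
U = -3 (U = -3 + 0*5 = -3 + 0 = -3)
(U - 13)*11 = (-3 - 13)*11 = -16*11 = -176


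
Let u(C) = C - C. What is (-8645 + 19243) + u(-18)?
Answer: 10598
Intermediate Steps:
u(C) = 0
(-8645 + 19243) + u(-18) = (-8645 + 19243) + 0 = 10598 + 0 = 10598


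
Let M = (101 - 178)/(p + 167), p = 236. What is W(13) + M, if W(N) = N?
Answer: 5162/403 ≈ 12.809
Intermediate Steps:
M = -77/403 (M = (101 - 178)/(236 + 167) = -77/403 ≈ -0.19107)
W(13) + M = 13 - 77/403 = 5162/403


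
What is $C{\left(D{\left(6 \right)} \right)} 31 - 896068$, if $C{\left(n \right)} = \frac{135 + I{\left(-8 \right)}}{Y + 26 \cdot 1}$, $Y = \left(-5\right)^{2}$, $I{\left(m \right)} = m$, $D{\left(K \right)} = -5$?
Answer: $- \frac{45695531}{51} \approx -8.9599 \cdot 10^{5}$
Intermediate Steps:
$Y = 25$
$C{\left(n \right)} = \frac{127}{51}$ ($C{\left(n \right)} = \frac{135 - 8}{25 + 26 \cdot 1} = \frac{127}{25 + 26} = \frac{127}{51}$)
$C{\left(D{\left(6 \right)} \right)} 31 - 896068 = \frac{127}{51} \cdot 31 - 896068 = \frac{3937}{51} - 896068 = - \frac{45695531}{51}$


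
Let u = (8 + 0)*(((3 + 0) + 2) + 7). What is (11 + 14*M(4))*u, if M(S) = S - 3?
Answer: 2400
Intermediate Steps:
M(S) = -3 + S
u = 96 (u = 8*((3 + 2) + 7) = 8*(5 + 7) = 8*12 = 96)
(11 + 14*M(4))*u = (11 + 14*(-3 + 4))*96 = (11 + 14*1)*96 = (11 + 14)*96 = 25*96 = 2400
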